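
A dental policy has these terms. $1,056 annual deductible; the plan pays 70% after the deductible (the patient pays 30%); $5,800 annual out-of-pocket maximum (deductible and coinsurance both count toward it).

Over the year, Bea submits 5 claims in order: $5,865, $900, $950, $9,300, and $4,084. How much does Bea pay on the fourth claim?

$2,746.30

Bill 1, $5,865: deductible takes $1,056, $4,809 remains; coinsurance $4,809 × 30% = $1,442.70. Patient pays $2,498.70; OOP now $2,498.70.
Bill 2, $900: deductible met; 30% of $900 = $270. Patient pays $270; OOP now $2,768.70.
Bill 3, $950: deductible met; 30% of $950 = $285. Cost to patient: $285. OOP to date $3,053.70.
Bill 4, $9,300: deductible met; 30% of $9,300 = $2,790. OOP would hit $5,843.70 > $5,800, so the cap limits the patient to $5,800 − $3,053.70 = $2,746.30.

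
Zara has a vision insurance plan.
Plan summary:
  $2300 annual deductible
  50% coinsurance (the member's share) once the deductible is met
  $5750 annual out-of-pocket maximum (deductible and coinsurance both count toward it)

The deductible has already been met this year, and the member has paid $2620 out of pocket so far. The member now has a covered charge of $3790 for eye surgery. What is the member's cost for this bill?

With the deductible met, the entire $3790 is subject to coinsurance.
Coinsurance: $3790 × 50% = $1895.
Year-to-date out-of-pocket becomes $2620 + $1895 = $4515, still under the $5750 maximum, so no cap applies.

$1895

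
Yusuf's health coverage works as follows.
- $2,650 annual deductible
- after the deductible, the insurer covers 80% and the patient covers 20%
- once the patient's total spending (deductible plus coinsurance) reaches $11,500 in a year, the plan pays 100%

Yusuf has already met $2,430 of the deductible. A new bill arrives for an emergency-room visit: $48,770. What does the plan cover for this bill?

$39,700

Remaining deductible: $2,650 − $2,430 = $220.
That leaves $48,770 − $220 = $48,550 for coinsurance.
Patient's 20% share of $48,550 is $9,710.
That puts the patient's cost at $220 + $9,710 = $9,930 before any cap.
Year-to-date out-of-pocket would reach $2,430 + $9,930 = $12,360, above the $11,500 maximum, so the patient pays only $11,500 − $2,430 = $9,070.
Insurer pays the balance: $48,770 − $9,070 = $39,700.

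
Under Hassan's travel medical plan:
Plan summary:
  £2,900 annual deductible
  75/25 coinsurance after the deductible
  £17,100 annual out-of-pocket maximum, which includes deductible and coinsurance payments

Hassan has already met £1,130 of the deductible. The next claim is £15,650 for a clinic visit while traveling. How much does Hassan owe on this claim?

£1,130 of the £2,900 deductible is already met, leaving £1,770.
That leaves £15,650 − £1,770 = £13,880 for coinsurance.
Coinsurance: £13,880 × 25% = £3,470.
Traveler responsibility before any cap: £1,770 + £3,470 = £5,240.
Year-to-date out-of-pocket becomes £1,130 + £5,240 = £6,370, still under the £17,100 maximum, so no cap applies.

£5,240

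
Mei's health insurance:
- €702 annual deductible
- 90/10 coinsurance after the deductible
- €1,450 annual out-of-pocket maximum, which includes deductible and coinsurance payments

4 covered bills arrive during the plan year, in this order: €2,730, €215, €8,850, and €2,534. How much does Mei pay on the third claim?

€523.70

#1 (€2,730): €702 to deductible, leaving €2,028; patient's 10% is €202.80. Patient owes €904.80 (running OOP €904.80).
#2 (€215): deductible met; 10% of €215 = €21.50. Cost to patient: €21.50. OOP to date €926.30.
#3 (€8,850): 10% coinsurance on €8,850 = €885. Adding that to €926.30 gives €1,811.30, past the €1,450 cap; patient pays only €1,450 − €926.30 = €523.70.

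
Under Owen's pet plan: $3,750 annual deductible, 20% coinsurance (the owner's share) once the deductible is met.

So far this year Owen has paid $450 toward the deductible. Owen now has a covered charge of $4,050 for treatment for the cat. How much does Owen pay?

$3,450

Deductible still to meet: $3,750 − $450 = $3,300.
After the $3,300 deductible portion, $4,050 − $3,300 = $750 is subject to coinsurance.
Owner's 20% share of $750 is $150.
That puts the owner's cost at $3,300 + $150 = $3,450.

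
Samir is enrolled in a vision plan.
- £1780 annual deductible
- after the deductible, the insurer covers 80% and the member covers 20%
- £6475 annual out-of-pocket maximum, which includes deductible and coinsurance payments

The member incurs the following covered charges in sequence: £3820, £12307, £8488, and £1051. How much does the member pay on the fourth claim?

£128

#1 (£3820): £1780 to deductible, leaving £2040; 20% of £2040 = £408. Member owes £2188 (running OOP £2188).
#2 (£12307): deductible met; 20% of £12307 = £2461.40. Member pays £2461.40; OOP now £4649.40.
#3 (£8488): deductible met; 20% of £8488 = £1697.60. Member pays £1697.60; OOP now £6347.
#4 (£1051): deductible met; 20% of £1051 = £210.20. OOP would hit £6557.20 > £6475, so the cap limits the member to £6475 − £6347 = £128.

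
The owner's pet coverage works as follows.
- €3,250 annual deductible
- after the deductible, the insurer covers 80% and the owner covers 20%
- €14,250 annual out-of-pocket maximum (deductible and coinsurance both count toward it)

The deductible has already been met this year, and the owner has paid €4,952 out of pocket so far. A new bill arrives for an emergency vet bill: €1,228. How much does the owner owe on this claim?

The deductible is already satisfied, so the full bill goes to coinsurance.
20% of €1,228 = €245.60 falls to the owner.
Total out-of-pocket so far would be €4,952 + €245.60 = €5,197.60, below the €14,250 cap — no reduction.

€245.60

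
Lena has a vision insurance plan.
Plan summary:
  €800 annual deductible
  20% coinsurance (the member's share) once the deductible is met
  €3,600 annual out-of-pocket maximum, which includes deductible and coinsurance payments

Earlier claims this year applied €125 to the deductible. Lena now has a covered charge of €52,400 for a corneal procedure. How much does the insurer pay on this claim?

€125 of the €800 deductible is already met, leaving €675.
The remaining €51,725 (= €52,400 − €675) moves to coinsurance.
Member's 20% share of €51,725 is €10,345.
That puts the member's cost at €675 + €10,345 = €11,020 before any cap.
Year-to-date out-of-pocket would reach €125 + €11,020 = €11,145, above the €3,600 maximum, so the member pays only €3,600 − €125 = €3,475.
Insurer pays the balance: €52,400 − €3,475 = €48,925.

€48,925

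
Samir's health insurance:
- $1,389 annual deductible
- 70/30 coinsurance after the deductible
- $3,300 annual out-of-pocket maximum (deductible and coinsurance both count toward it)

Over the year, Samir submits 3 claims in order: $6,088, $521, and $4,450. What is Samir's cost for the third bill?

#1 ($6,088): $1,389 to deductible, leaving $4,699; patient's 30% is $1,409.70. Patient owes $2,798.70 (running OOP $2,798.70).
#2 ($521): deductible already satisfied, so patient's share is 30% × $521 = $156.30. Patient pays $156.30; OOP now $2,955.
#3 ($4,450): deductible already satisfied, so patient's share is 30% × $4,450 = $1,335. That would push OOP to $4,290, over the $3,300 cap, so patient pays $3,300 − $2,955 = $345.

$345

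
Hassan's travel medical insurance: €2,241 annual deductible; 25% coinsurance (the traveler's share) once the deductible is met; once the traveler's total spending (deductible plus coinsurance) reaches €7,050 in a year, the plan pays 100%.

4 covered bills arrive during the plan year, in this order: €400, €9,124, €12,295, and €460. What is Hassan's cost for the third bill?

€2,988.25

Bill 1, €400: fully absorbed by the deductible. Traveler pays €400; OOP now €400.
Bill 2, €9,124: €1,841 finishes the deductible; €7,283 goes to coinsurance; 25% of €7,283 = €1,820.75. Traveler pays €3,661.75; OOP now €4,061.75.
Bill 3, €12,295: 25% coinsurance on €12,295 = €3,073.75. OOP would hit €7,135.50 > €7,050, so the cap limits the traveler to €7,050 − €4,061.75 = €2,988.25.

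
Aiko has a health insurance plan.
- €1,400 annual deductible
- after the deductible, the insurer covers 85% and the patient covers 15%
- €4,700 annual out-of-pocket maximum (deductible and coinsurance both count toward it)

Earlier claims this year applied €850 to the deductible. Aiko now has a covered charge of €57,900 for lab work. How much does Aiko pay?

Deductible still to meet: €1,400 − €850 = €550.
The remaining €57,350 (= €57,900 − €550) moves to coinsurance.
15% of €57,350 = €8,602.50 falls to the patient.
That puts the patient's cost at €550 + €8,602.50 = €9,152.50 before any cap.
Year-to-date out-of-pocket would reach €850 + €9,152.50 = €10,002.50, above the €4,700 maximum, so the patient pays only €4,700 − €850 = €3,850.

€3,850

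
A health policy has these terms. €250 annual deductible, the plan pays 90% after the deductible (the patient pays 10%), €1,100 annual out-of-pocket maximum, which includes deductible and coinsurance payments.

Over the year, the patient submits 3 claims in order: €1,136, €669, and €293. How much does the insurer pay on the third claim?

€263.70

#1 (€1,136): deductible takes €250, €886 remains; patient's 10% is €88.60. Patient owes €338.60 (running OOP €338.60). Plan pays €1,136 − €338.60 = €797.40.
#2 (€669): deductible already satisfied, so patient's share is 10% × €669 = €66.90. Patient pays €66.90; OOP now €405.50. Plan pays €669 − €66.90 = €602.10.
#3 (€293): deductible already satisfied, so patient's share is 10% × €293 = €29.30. Patient owes €29.30 (running OOP €434.80). Insurer: €293 − €29.30 = €263.70.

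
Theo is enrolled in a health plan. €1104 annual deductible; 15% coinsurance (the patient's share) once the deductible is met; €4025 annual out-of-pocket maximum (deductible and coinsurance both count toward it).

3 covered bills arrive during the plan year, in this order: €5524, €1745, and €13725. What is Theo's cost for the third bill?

€1996.25

Claim 1 (€5524): €1104 finishes the deductible; €4420 goes to coinsurance; patient's 15% is €663. Cost to patient: €1767. OOP to date €1767.
Claim 2 (€1745): deductible met; 15% of €1745 = €261.75. Patient pays €261.75; OOP now €2028.75.
Claim 3 (€13725): deductible already satisfied, so patient's share is 15% × €13725 = €2058.75. OOP would hit €4087.50 > €4025, so the cap limits the patient to €4025 − €2028.75 = €1996.25.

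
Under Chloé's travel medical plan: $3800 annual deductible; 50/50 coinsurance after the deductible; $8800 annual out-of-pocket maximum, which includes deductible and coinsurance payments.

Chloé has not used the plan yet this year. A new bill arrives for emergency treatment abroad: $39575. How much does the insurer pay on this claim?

Deductible not yet touched, so the first $3800 of the bill goes to the deductible.
That leaves $39575 − $3800 = $35775 for coinsurance.
50% of $35775 = $17887.50 falls to the traveler.
Traveler responsibility before any cap: $3800 + $17887.50 = $21687.50.
Adding $21687.50 to the $0 already spent would give $21687.50, which exceeds the $8800 cap; the traveler pays just $8800 − $0 = $8800.
Insurer pays the balance: $39575 − $8800 = $30775.

$30775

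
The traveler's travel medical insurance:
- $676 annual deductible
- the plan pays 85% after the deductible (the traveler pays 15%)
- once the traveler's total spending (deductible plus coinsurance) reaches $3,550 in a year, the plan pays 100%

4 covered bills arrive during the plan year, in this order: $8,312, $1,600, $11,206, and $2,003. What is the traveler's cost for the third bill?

$1,488.60

Claim 1 ($8,312): $676 finishes the deductible; $7,636 goes to coinsurance; 15% of $7,636 = $1,145.40. Traveler owes $1,821.40 (running OOP $1,821.40).
Claim 2 ($1,600): 15% coinsurance on $1,600 = $240. Traveler pays $240; OOP now $2,061.40.
Claim 3 ($11,206): deductible already satisfied, so traveler's share is 15% × $11,206 = $1,680.90. Adding that to $2,061.40 gives $3,742.30, past the $3,550 cap; traveler pays only $3,550 − $2,061.40 = $1,488.60.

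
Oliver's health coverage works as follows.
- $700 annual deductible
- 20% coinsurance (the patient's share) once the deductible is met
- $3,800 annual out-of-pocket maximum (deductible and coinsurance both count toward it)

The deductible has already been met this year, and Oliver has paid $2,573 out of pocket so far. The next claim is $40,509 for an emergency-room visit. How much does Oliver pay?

$1,227

The deductible is already satisfied, so the full bill goes to coinsurance.
Coinsurance: $40,509 × 20% = $8,101.80.
That would bring total out-of-pocket to $10,674.80, past the $3,800 cap. The patient is capped at $3,800 − $2,573 = $1,227 on this claim.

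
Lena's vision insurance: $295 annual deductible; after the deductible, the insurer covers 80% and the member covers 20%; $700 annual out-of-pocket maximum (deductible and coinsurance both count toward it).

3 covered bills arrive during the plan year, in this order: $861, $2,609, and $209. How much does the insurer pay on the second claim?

#1 ($861): $295 to deductible, leaving $566; coinsurance $566 × 20% = $113.20. Member owes $408.20 (running OOP $408.20). Plan pays $861 − $408.20 = $452.80.
#2 ($2,609): deductible met; 20% of $2,609 = $521.80. OOP would hit $930 > $700, so the cap limits the member to $700 − $408.20 = $291.80. Plan pays $2,609 − $291.80 = $2,317.20.

$2,317.20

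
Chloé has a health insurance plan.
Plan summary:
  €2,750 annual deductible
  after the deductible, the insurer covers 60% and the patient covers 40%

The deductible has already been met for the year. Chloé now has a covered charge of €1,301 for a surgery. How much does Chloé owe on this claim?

€520.40

With the deductible met, the entire €1,301 is subject to coinsurance.
40% of €1,301 = €520.40 falls to the patient.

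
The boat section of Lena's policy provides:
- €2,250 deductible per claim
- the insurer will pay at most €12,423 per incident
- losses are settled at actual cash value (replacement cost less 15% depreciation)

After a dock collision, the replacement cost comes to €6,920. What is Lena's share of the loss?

€3,288

Depreciate 15%: the covered value is €6,920 × 0.85 = €5,882.
Subtract the deductible: €5,882 − €2,250 = €3,632.
€3,632 ≤ €12,423, so the limit doesn't bind; insurer pays €3,632.
The owner bears the rest of the original loss: €6,920 − €3,632 = €3,288.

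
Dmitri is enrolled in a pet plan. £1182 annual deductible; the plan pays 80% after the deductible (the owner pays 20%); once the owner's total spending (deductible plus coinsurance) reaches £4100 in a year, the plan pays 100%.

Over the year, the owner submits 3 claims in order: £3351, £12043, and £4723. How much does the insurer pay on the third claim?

#1 (£3351): deductible takes £1182, £2169 remains; owner's 20% is £433.80. Cost to owner: £1615.80. OOP to date £1615.80. Insurer: £3351 − £1615.80 = £1735.20.
#2 (£12043): 20% coinsurance on £12043 = £2408.60. Owner owes £2408.60 (running OOP £4024.40). Plan pays £12043 − £2408.60 = £9634.40.
#3 (£4723): deductible already satisfied, so owner's share is 20% × £4723 = £944.60. Adding that to £4024.40 gives £4969, past the £4100 cap; owner pays only £4100 − £4024.40 = £75.60. Plan pays £4723 − £75.60 = £4647.40.

£4647.40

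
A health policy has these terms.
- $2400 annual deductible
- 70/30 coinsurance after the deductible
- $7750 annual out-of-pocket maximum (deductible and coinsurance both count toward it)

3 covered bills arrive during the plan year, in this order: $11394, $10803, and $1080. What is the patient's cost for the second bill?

$2651.80

#1 ($11394): deductible takes $2400, $8994 remains; coinsurance $8994 × 30% = $2698.20. Patient pays $5098.20; OOP now $5098.20.
#2 ($10803): deductible already satisfied, so patient's share is 30% × $10803 = $3240.90. That would push OOP to $8339.10, over the $7750 cap, so patient pays $7750 − $5098.20 = $2651.80.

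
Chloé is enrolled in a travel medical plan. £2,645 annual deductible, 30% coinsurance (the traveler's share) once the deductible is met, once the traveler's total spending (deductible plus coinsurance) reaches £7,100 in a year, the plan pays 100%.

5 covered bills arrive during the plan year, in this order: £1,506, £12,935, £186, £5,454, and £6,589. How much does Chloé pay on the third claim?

£55.80

Claim 1 — £1,506: fully absorbed by the deductible. Traveler pays £1,506; OOP now £1,506.
Claim 2 — £12,935: £1,139 finishes the deductible; £11,796 goes to coinsurance; 30% of £11,796 = £3,538.80. Cost to traveler: £4,677.80. OOP to date £6,183.80.
Claim 3 — £186: deductible already satisfied, so traveler's share is 30% × £186 = £55.80. Cost to traveler: £55.80. OOP to date £6,239.60.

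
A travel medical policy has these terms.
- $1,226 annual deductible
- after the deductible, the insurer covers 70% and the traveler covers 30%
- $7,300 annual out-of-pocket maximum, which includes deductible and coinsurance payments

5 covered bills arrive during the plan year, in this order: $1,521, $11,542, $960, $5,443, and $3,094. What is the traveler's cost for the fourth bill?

Bill 1, $1,521: deductible takes $1,226, $295 remains; 30% of $295 = $88.50. Traveler pays $1,314.50; OOP now $1,314.50.
Bill 2, $11,542: deductible met; 30% of $11,542 = $3,462.60. Cost to traveler: $3,462.60. OOP to date $4,777.10.
Bill 3, $960: deductible met; 30% of $960 = $288. Traveler owes $288 (running OOP $5,065.10).
Bill 4, $5,443: deductible already satisfied, so traveler's share is 30% × $5,443 = $1,632.90. Traveler owes $1,632.90 (running OOP $6,698).

$1,632.90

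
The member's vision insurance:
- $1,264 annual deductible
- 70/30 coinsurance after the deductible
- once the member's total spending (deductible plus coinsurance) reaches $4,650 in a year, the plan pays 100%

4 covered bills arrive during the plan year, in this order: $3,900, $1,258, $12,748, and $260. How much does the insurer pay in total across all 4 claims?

$13,516

Claim 1 — $3,900: deductible takes $1,264, $2,636 remains; 30% of $2,636 = $790.80. Member pays $2,054.80; OOP now $2,054.80. Insurer: $3,900 − $2,054.80 = $1,845.20.
Claim 2 — $1,258: 30% coinsurance on $1,258 = $377.40. Member owes $377.40 (running OOP $2,432.20). Plan pays $1,258 − $377.40 = $880.60.
Claim 3 — $12,748: 30% coinsurance on $12,748 = $3,824.40. OOP would hit $6,256.60 > $4,650, so the cap limits the member to $4,650 − $2,432.20 = $2,217.80. Plan pays $12,748 − $2,217.80 = $10,530.20.
Claim 4 — $260: 30% coinsurance on $260 = $78. OOP would hit $4,728 > $4,650, so the cap limits the member to $4,650 − $4,650 = $0. Insurer: $260 − $0 = $260.
Insurer total: $1,845.20 + $880.60 + $10,530.20 + $260 = $13,516.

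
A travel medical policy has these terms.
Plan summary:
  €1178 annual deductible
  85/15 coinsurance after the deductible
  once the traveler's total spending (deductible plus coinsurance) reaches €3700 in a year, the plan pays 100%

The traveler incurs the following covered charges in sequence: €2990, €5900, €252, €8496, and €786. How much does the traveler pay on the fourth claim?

€1274.40

Claim 1 (€2990): €1178 finishes the deductible; €1812 goes to coinsurance; traveler's 15% is €271.80. Traveler pays €1449.80; OOP now €1449.80.
Claim 2 (€5900): 15% coinsurance on €5900 = €885. Cost to traveler: €885. OOP to date €2334.80.
Claim 3 (€252): deductible already satisfied, so traveler's share is 15% × €252 = €37.80. Cost to traveler: €37.80. OOP to date €2372.60.
Claim 4 (€8496): deductible already satisfied, so traveler's share is 15% × €8496 = €1274.40. Traveler owes €1274.40 (running OOP €3647).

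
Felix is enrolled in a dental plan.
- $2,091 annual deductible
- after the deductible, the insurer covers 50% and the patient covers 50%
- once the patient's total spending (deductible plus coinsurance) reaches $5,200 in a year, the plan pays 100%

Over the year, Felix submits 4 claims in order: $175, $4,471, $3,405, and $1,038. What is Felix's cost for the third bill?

Bill 1, $175: entire amount goes to the deductible. Patient pays $175; OOP now $175.
Bill 2, $4,471: $1,916 finishes the deductible; $2,555 goes to coinsurance; coinsurance $2,555 × 50% = $1,277.50. Patient owes $3,193.50 (running OOP $3,368.50).
Bill 3, $3,405: deductible met; 50% of $3,405 = $1,702.50. Cost to patient: $1,702.50. OOP to date $5,071.

$1,702.50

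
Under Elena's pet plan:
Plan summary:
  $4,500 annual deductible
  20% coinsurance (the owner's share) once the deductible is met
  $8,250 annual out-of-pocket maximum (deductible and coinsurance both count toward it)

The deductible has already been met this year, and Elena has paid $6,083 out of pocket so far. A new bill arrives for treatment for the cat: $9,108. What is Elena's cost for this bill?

$1,821.60

With the deductible met, the entire $9,108 is subject to coinsurance.
20% of $9,108 = $1,821.60 falls to the owner.
Year-to-date out-of-pocket becomes $6,083 + $1,821.60 = $7,904.60, still under the $8,250 maximum, so no cap applies.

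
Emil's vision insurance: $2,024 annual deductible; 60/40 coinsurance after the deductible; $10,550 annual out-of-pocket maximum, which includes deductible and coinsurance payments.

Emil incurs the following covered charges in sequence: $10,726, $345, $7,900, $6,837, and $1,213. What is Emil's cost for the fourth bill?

$1,747.20

Claim 1 — $10,726: $2,024 finishes the deductible; $8,702 goes to coinsurance; member's 40% is $3,480.80. Member pays $5,504.80; OOP now $5,504.80.
Claim 2 — $345: 40% coinsurance on $345 = $138. Member owes $138 (running OOP $5,642.80).
Claim 3 — $7,900: deductible met; 40% of $7,900 = $3,160. Member owes $3,160 (running OOP $8,802.80).
Claim 4 — $6,837: deductible met; 40% of $6,837 = $2,734.80. That would push OOP to $11,537.60, over the $10,550 cap, so member pays $10,550 − $8,802.80 = $1,747.20.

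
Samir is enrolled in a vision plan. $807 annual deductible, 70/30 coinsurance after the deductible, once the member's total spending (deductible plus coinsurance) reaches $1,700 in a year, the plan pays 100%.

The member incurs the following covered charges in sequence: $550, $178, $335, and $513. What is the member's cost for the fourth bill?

#1 ($550): all of it applies to the deductible. Member owes $550 (running OOP $550).
#2 ($178): all of it applies to the deductible. Member pays $178; OOP now $728.
#3 ($335): deductible takes $79, $256 remains; member's 30% is $76.80. Cost to member: $155.80. OOP to date $883.80.
#4 ($513): deductible already satisfied, so member's share is 30% × $513 = $153.90. Cost to member: $153.90. OOP to date $1,037.70.

$153.90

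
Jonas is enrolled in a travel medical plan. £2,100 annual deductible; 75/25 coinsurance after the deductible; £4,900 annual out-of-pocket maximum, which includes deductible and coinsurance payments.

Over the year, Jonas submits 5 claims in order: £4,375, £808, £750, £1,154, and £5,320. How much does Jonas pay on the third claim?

£187.50

Claim 1 (£4,375): £2,100 finishes the deductible; £2,275 goes to coinsurance; coinsurance £2,275 × 25% = £568.75. Traveler pays £2,668.75; OOP now £2,668.75.
Claim 2 (£808): 25% coinsurance on £808 = £202. Traveler pays £202; OOP now £2,870.75.
Claim 3 (£750): deductible met; 25% of £750 = £187.50. Cost to traveler: £187.50. OOP to date £3,058.25.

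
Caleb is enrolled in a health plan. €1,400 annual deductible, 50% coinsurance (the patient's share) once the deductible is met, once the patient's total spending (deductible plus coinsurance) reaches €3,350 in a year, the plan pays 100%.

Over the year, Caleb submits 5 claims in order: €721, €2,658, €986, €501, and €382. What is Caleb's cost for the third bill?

€493

Claim 1 (€721): fully absorbed by the deductible. Cost to patient: €721. OOP to date €721.
Claim 2 (€2,658): €679 finishes the deductible; €1,979 goes to coinsurance; coinsurance €1,979 × 50% = €989.50. Cost to patient: €1,668.50. OOP to date €2,389.50.
Claim 3 (€986): deductible already satisfied, so patient's share is 50% × €986 = €493. Cost to patient: €493. OOP to date €2,882.50.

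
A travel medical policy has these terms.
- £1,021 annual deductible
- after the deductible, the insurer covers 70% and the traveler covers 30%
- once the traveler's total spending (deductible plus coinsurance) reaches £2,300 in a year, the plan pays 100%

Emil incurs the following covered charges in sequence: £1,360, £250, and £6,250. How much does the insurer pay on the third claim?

Claim 1 — £1,360: £1,021 finishes the deductible; £339 goes to coinsurance; traveler's 30% is £101.70. Cost to traveler: £1,122.70. OOP to date £1,122.70. Insurer: £1,360 − £1,122.70 = £237.30.
Claim 2 — £250: deductible already satisfied, so traveler's share is 30% × £250 = £75. Cost to traveler: £75. OOP to date £1,197.70. Insurer: £250 − £75 = £175.
Claim 3 — £6,250: deductible already satisfied, so traveler's share is 30% × £6,250 = £1,875. OOP would hit £3,072.70 > £2,300, so the cap limits the traveler to £2,300 − £1,197.70 = £1,102.30. Plan pays £6,250 − £1,102.30 = £5,147.70.

£5,147.70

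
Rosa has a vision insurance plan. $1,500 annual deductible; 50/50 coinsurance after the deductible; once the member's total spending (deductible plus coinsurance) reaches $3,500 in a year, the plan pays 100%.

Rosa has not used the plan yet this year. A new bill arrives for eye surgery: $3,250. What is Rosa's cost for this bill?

Nothing has been paid toward the $1,500 deductible, so the first $1,500 of this charge is applied there.
After the $1,500 deductible portion, $3,250 − $1,500 = $1,750 is subject to coinsurance.
50% of $1,750 = $875 falls to the member.
Member responsibility before any cap: $1,500 + $875 = $2,375.
Total out-of-pocket so far would be $0 + $2,375 = $2,375, below the $3,500 cap — no reduction.

$2,375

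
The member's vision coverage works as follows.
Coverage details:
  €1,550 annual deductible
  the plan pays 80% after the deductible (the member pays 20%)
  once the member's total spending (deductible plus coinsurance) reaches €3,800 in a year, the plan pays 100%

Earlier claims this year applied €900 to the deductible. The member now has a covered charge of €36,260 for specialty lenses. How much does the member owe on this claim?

€2,900

Deductible still to meet: €1,550 − €900 = €650.
After the €650 deductible portion, €36,260 − €650 = €35,610 is subject to coinsurance.
Member's 20% share of €35,610 is €7,122.
So the member owes €650 + €7,122 = €7,772 before any cap.
Year-to-date out-of-pocket would reach €900 + €7,772 = €8,672, above the €3,800 maximum, so the member pays only €3,800 − €900 = €2,900.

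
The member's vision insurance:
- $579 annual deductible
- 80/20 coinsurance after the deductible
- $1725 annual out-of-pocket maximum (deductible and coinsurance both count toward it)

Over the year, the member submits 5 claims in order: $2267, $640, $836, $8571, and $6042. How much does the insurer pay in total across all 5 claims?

$16631

#1 ($2267): $579 to deductible, leaving $1688; coinsurance $1688 × 20% = $337.60. Member pays $916.60; OOP now $916.60. Insurer: $2267 − $916.60 = $1350.40.
#2 ($640): deductible already satisfied, so member's share is 20% × $640 = $128. Member pays $128; OOP now $1044.60. Plan pays $640 − $128 = $512.
#3 ($836): deductible met; 20% of $836 = $167.20. Member pays $167.20; OOP now $1211.80. Plan pays $836 − $167.20 = $668.80.
#4 ($8571): 20% coinsurance on $8571 = $1714.20. That would push OOP to $2926, over the $1725 cap, so member pays $1725 − $1211.80 = $513.20. Plan pays $8571 − $513.20 = $8057.80.
#5 ($6042): deductible already satisfied, so member's share is 20% × $6042 = $1208.40. That would push OOP to $2933.40, over the $1725 cap, so member pays $1725 − $1725 = $0. Plan pays $6042 − $0 = $6042.
Insurer total = bills − member's total = $18356 − $1725 = $16631.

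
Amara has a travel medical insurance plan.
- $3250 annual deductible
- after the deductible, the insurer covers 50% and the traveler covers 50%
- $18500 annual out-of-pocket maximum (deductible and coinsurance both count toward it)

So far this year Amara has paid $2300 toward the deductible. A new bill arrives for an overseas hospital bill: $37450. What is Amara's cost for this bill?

$16200

Remaining deductible: $3250 − $2300 = $950.
The remaining $36500 (= $37450 − $950) moves to coinsurance.
Coinsurance: $36500 × 50% = $18250.
So the traveler owes $950 + $18250 = $19200 before any cap.
Adding $19200 to the $2300 already spent would give $21500, which exceeds the $18500 cap; the traveler pays just $18500 − $2300 = $16200.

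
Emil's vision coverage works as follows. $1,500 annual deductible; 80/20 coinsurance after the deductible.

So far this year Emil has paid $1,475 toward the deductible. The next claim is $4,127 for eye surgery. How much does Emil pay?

$845.40

Remaining deductible: $1,500 − $1,475 = $25.
The remaining $4,102 (= $4,127 − $25) moves to coinsurance.
Coinsurance: $4,102 × 20% = $820.40.
Member responsibility: $25 + $820.40 = $845.40.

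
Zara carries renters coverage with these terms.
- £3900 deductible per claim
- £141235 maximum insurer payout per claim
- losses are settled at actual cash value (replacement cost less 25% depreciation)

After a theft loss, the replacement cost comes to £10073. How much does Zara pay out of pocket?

At 25% depreciation, ACV = £10073 − £2518.25 = £7554.75.
Subtract the deductible: £7554.75 − £3900 = £3654.75.
£3654.75 is within the £141235 limit, so the insurer pays £3654.75.
Tenant's share is the uncovered remainder: £10073 − £3654.75 = £6418.25.

£6418.25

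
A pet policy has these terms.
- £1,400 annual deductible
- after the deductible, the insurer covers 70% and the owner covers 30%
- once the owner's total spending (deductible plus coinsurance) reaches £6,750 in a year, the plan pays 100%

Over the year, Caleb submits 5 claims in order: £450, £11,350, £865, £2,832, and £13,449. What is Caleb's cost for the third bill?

Bill 1, £450: entire amount goes to the deductible. Cost to owner: £450. OOP to date £450.
Bill 2, £11,350: £950 finishes the deductible; £10,400 goes to coinsurance; 30% of £10,400 = £3,120. Owner pays £4,070; OOP now £4,520.
Bill 3, £865: 30% coinsurance on £865 = £259.50. Owner owes £259.50 (running OOP £4,779.50).

£259.50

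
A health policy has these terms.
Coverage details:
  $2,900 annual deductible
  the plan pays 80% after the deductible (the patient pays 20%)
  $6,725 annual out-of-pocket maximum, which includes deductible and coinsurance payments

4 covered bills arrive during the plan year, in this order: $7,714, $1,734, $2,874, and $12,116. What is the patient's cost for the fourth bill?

Bill 1, $7,714: deductible takes $2,900, $4,814 remains; coinsurance $4,814 × 20% = $962.80. Patient owes $3,862.80 (running OOP $3,862.80).
Bill 2, $1,734: 20% coinsurance on $1,734 = $346.80. Cost to patient: $346.80. OOP to date $4,209.60.
Bill 3, $2,874: deductible met; 20% of $2,874 = $574.80. Cost to patient: $574.80. OOP to date $4,784.40.
Bill 4, $12,116: 20% coinsurance on $12,116 = $2,423.20. That would push OOP to $7,207.60, over the $6,725 cap, so patient pays $6,725 − $4,784.40 = $1,940.60.

$1,940.60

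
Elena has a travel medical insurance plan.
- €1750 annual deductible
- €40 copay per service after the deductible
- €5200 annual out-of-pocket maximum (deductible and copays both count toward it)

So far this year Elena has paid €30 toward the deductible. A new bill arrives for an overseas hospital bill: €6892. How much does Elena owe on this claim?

€30 of the €1750 deductible is already met, leaving €1720.
That leaves €6892 − €1720 = €5172 for the copay.
Copay on this service: €40.
Traveler responsibility before any cap: €1720 + €40 = €1760.
Cumulative spending €30 + €1760 = €1790 stays under the €5200 maximum.

€1760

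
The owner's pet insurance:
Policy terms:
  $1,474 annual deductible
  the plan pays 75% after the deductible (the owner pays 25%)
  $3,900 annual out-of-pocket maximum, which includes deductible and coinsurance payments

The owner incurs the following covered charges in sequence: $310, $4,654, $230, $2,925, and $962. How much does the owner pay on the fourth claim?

$731.25

#1 ($310): all of it applies to the deductible. Owner owes $310 (running OOP $310).
#2 ($4,654): $1,164 to deductible, leaving $3,490; coinsurance $3,490 × 25% = $872.50. Owner owes $2,036.50 (running OOP $2,346.50).
#3 ($230): 25% coinsurance on $230 = $57.50. Owner owes $57.50 (running OOP $2,404).
#4 ($2,925): 25% coinsurance on $2,925 = $731.25. Owner owes $731.25 (running OOP $3,135.25).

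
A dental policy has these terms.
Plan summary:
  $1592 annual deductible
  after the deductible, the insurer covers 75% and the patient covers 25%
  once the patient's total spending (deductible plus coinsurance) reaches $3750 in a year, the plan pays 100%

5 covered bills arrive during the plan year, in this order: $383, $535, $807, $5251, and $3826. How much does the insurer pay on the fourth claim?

$3938.25

Bill 1, $383: entire amount goes to the deductible. Patient pays $383; OOP now $383. Plan pays $383 − $383 = $0.
Bill 2, $535: entire amount goes to the deductible. Cost to patient: $535. OOP to date $918. Plan pays $535 − $535 = $0.
Bill 3, $807: deductible takes $674, $133 remains; patient's 25% is $33.25. Cost to patient: $707.25. OOP to date $1625.25. Insurer: $807 − $707.25 = $99.75.
Bill 4, $5251: deductible met; 25% of $5251 = $1312.75. Patient owes $1312.75 (running OOP $2938). Insurer: $5251 − $1312.75 = $3938.25.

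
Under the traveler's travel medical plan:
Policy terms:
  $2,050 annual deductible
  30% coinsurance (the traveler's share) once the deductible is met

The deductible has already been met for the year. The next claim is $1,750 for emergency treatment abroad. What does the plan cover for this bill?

$1,225

The deductible is already satisfied, so the full bill goes to coinsurance.
30% of $1,750 = $525 falls to the traveler.
The plan picks up $1,750 − $525 = $1,225.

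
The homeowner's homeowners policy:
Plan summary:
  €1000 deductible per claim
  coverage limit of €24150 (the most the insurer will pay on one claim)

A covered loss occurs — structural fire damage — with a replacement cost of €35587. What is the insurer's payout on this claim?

€24150

After the deductible, €35587 − €1000 = €34587 remains.
Since €34587 > €24150, the payout is capped at €24150.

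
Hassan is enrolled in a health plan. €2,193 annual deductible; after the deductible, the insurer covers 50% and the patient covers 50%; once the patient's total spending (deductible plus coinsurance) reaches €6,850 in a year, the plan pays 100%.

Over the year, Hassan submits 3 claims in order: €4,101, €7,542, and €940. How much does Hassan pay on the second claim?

Claim 1 (€4,101): €2,193 finishes the deductible; €1,908 goes to coinsurance; 50% of €1,908 = €954. Patient owes €3,147 (running OOP €3,147).
Claim 2 (€7,542): deductible met; 50% of €7,542 = €3,771. Adding that to €3,147 gives €6,918, past the €6,850 cap; patient pays only €6,850 − €3,147 = €3,703.

€3,703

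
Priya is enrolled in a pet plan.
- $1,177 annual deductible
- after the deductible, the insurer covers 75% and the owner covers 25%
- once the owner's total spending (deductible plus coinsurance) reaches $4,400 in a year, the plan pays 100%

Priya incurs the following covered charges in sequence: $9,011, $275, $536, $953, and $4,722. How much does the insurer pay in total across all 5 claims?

Claim 1 ($9,011): $1,177 finishes the deductible; $7,834 goes to coinsurance; owner's 25% is $1,958.50. Owner owes $3,135.50 (running OOP $3,135.50). Insurer: $9,011 − $3,135.50 = $5,875.50.
Claim 2 ($275): 25% coinsurance on $275 = $68.75. Owner owes $68.75 (running OOP $3,204.25). Plan pays $275 − $68.75 = $206.25.
Claim 3 ($536): deductible already satisfied, so owner's share is 25% × $536 = $134. Owner pays $134; OOP now $3,338.25. Plan pays $536 − $134 = $402.
Claim 4 ($953): deductible already satisfied, so owner's share is 25% × $953 = $238.25. Cost to owner: $238.25. OOP to date $3,576.50. Insurer: $953 − $238.25 = $714.75.
Claim 5 ($4,722): deductible already satisfied, so owner's share is 25% × $4,722 = $1,180.50. Adding that to $3,576.50 gives $4,757, past the $4,400 cap; owner pays only $4,400 − $3,576.50 = $823.50. Plan pays $4,722 − $823.50 = $3,898.50.
Insurer total = bills − owner's total = $15,497 − $4,400 = $11,097.

$11,097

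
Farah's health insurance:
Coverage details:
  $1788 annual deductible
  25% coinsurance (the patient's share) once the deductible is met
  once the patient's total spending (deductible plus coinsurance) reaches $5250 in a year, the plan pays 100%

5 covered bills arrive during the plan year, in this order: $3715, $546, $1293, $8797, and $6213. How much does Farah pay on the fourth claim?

Bill 1, $3715: deductible takes $1788, $1927 remains; coinsurance $1927 × 25% = $481.75. Patient pays $2269.75; OOP now $2269.75.
Bill 2, $546: 25% coinsurance on $546 = $136.50. Patient pays $136.50; OOP now $2406.25.
Bill 3, $1293: 25% coinsurance on $1293 = $323.25. Patient pays $323.25; OOP now $2729.50.
Bill 4, $8797: deductible already satisfied, so patient's share is 25% × $8797 = $2199.25. Patient owes $2199.25 (running OOP $4928.75).

$2199.25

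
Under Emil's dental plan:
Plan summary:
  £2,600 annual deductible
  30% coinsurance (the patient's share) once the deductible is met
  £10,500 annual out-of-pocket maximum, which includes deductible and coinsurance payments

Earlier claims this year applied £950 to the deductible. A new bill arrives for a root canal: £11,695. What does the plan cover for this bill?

Remaining deductible: £2,600 − £950 = £1,650.
That leaves £11,695 − £1,650 = £10,045 for coinsurance.
Patient's 30% share of £10,045 is £3,013.50.
So the patient owes £1,650 + £3,013.50 = £4,663.50 before any cap.
Cumulative spending £950 + £4,663.50 = £5,613.50 stays under the £10,500 maximum.
Insurer pays the balance: £11,695 − £4,663.50 = £7,031.50.

£7,031.50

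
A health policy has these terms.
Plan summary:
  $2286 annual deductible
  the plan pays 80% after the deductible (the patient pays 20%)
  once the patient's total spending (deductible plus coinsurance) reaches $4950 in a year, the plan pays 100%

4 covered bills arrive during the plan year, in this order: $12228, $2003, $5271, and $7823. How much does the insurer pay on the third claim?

$4996

Claim 1 ($12228): $2286 finishes the deductible; $9942 goes to coinsurance; 20% of $9942 = $1988.40. Patient owes $4274.40 (running OOP $4274.40). Plan pays $12228 − $4274.40 = $7953.60.
Claim 2 ($2003): deductible met; 20% of $2003 = $400.60. Patient pays $400.60; OOP now $4675. Insurer: $2003 − $400.60 = $1602.40.
Claim 3 ($5271): 20% coinsurance on $5271 = $1054.20. OOP would hit $5729.20 > $4950, so the cap limits the patient to $4950 − $4675 = $275. Insurer: $5271 − $275 = $4996.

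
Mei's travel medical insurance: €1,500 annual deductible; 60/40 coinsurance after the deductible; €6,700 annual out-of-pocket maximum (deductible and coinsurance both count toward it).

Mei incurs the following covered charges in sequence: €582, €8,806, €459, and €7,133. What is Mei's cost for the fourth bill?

#1 (€582): entire amount goes to the deductible. Cost to traveler: €582. OOP to date €582.
#2 (€8,806): €918 to deductible, leaving €7,888; 40% of €7,888 = €3,155.20. Traveler pays €4,073.20; OOP now €4,655.20.
#3 (€459): deductible met; 40% of €459 = €183.60. Traveler owes €183.60 (running OOP €4,838.80).
#4 (€7,133): 40% coinsurance on €7,133 = €2,853.20. OOP would hit €7,692 > €6,700, so the cap limits the traveler to €6,700 − €4,838.80 = €1,861.20.

€1,861.20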